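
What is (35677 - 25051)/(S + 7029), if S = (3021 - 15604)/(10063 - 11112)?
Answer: 5573337/3693002 ≈ 1.5092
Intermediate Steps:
S = 12583/1049 (S = -12583/(-1049) = -12583*(-1/1049) = 12583/1049 ≈ 11.995)
(35677 - 25051)/(S + 7029) = (35677 - 25051)/(12583/1049 + 7029) = 10626/(7386004/1049) = 10626*(1049/7386004) = 5573337/3693002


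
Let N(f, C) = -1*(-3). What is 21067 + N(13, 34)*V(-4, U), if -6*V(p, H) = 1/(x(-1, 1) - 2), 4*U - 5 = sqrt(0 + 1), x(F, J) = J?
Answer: 42135/2 ≈ 21068.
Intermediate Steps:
U = 3/2 (U = 5/4 + sqrt(0 + 1)/4 = 5/4 + sqrt(1)/4 = 5/4 + (1/4)*1 = 5/4 + 1/4 = 3/2 ≈ 1.5000)
V(p, H) = 1/6 (V(p, H) = -1/(6*(1 - 2)) = -1/6/(-1) = -1/6*(-1) = 1/6)
N(f, C) = 3
21067 + N(13, 34)*V(-4, U) = 21067 + 3*(1/6) = 21067 + 1/2 = 42135/2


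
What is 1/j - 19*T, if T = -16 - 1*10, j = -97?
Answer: 47917/97 ≈ 493.99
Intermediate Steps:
T = -26 (T = -16 - 10 = -26)
1/j - 19*T = 1/(-97) - 19*(-26) = -1/97 + 494 = 47917/97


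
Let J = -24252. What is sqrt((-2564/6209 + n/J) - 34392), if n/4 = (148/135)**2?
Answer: 2*I*sqrt(222069365160300276636003)/5082097545 ≈ 185.45*I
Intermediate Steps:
n = 87616/18225 (n = 4*(148/135)**2 = 4*(21904/18225) = 87616/18225 ≈ 4.8075)
sqrt((-2564/6209 + n/J) - 34392) = sqrt((-2564/6209 + (87616/18225)/(-24252)) - 34392) = sqrt((-2564*1/6209 + (87616/18225)*(-1/24252)) - 34392) = sqrt((-2564/6209 - 21904/110498175) - 34392) = sqrt(-283453322636/686083168575 - 34392) = sqrt(-23596055786954036/686083168575) = 2*I*sqrt(222069365160300276636003)/5082097545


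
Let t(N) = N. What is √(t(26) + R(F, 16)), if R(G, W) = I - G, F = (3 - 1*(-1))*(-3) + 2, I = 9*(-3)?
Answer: 3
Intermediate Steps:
I = -27
F = -10 (F = (3 + 1)*(-3) + 2 = 4*(-3) + 2 = -12 + 2 = -10)
R(G, W) = -27 - G
√(t(26) + R(F, 16)) = √(26 + (-27 - 1*(-10))) = √(26 + (-27 + 10)) = √(26 - 17) = √9 = 3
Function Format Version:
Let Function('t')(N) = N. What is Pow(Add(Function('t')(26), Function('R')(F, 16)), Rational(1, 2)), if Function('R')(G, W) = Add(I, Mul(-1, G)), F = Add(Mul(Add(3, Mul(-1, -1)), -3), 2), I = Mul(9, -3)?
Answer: 3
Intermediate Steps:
I = -27
F = -10 (F = Add(Mul(Add(3, 1), -3), 2) = Add(Mul(4, -3), 2) = Add(-12, 2) = -10)
Function('R')(G, W) = Add(-27, Mul(-1, G))
Pow(Add(Function('t')(26), Function('R')(F, 16)), Rational(1, 2)) = Pow(Add(26, Add(-27, Mul(-1, -10))), Rational(1, 2)) = Pow(Add(26, Add(-27, 10)), Rational(1, 2)) = Pow(Add(26, -17), Rational(1, 2)) = Pow(9, Rational(1, 2)) = 3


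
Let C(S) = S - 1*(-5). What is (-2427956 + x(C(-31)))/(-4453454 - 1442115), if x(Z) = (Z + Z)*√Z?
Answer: 2427956/5895569 + 52*I*√26/5895569 ≈ 0.41183 + 4.4974e-5*I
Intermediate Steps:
C(S) = 5 + S (C(S) = S + 5 = 5 + S)
x(Z) = 2*Z^(3/2) (x(Z) = (2*Z)*√Z = 2*Z^(3/2))
(-2427956 + x(C(-31)))/(-4453454 - 1442115) = (-2427956 + 2*(5 - 31)^(3/2))/(-4453454 - 1442115) = (-2427956 + 2*(-26)^(3/2))/(-5895569) = (-2427956 + 2*(-26*I*√26))*(-1/5895569) = (-2427956 - 52*I*√26)*(-1/5895569) = 2427956/5895569 + 52*I*√26/5895569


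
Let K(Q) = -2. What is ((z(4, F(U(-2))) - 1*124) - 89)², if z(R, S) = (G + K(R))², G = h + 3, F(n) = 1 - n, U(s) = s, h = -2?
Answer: 44944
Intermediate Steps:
G = 1 (G = -2 + 3 = 1)
z(R, S) = 1 (z(R, S) = (1 - 2)² = (-1)² = 1)
((z(4, F(U(-2))) - 1*124) - 89)² = ((1 - 1*124) - 89)² = ((1 - 124) - 89)² = (-123 - 89)² = (-212)² = 44944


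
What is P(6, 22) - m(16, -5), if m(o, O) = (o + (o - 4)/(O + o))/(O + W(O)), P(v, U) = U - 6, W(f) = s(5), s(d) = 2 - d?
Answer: 399/22 ≈ 18.136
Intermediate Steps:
W(f) = -3 (W(f) = 2 - 1*5 = 2 - 5 = -3)
P(v, U) = -6 + U
m(o, O) = (o + (-4 + o)/(O + o))/(-3 + O) (m(o, O) = (o + (o - 4)/(O + o))/(O - 3) = (o + (-4 + o)/(O + o))/(-3 + O))
P(6, 22) - m(16, -5) = (-6 + 22) - (-4 + 16 + 16² - 5*16)/((-5)² - 3*(-5) - 3*16 - 5*16) = 16 - (-4 + 16 + 256 - 80)/(25 + 15 - 48 - 80) = 16 - 188/(-88) = 16 - (-1)*188/88 = 16 - 1*(-47/22) = 16 + 47/22 = 399/22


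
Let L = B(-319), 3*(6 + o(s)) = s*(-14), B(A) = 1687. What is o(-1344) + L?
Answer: 7953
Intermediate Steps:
o(s) = -6 - 14*s/3 (o(s) = -6 + (s*(-14))/3 = -6 + (-14*s)/3 = -6 - 14*s/3)
L = 1687
o(-1344) + L = (-6 - 14/3*(-1344)) + 1687 = (-6 + 6272) + 1687 = 6266 + 1687 = 7953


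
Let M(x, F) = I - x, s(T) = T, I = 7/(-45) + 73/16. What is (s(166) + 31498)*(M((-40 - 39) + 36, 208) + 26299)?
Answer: 37540468327/45 ≈ 8.3423e+8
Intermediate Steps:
I = 3173/720 (I = 7*(-1/45) + 73*(1/16) = -7/45 + 73/16 = 3173/720 ≈ 4.4069)
M(x, F) = 3173/720 - x
(s(166) + 31498)*(M((-40 - 39) + 36, 208) + 26299) = (166 + 31498)*((3173/720 - ((-40 - 39) + 36)) + 26299) = 31664*((3173/720 - (-79 + 36)) + 26299) = 31664*((3173/720 - 1*(-43)) + 26299) = 31664*((3173/720 + 43) + 26299) = 31664*(34133/720 + 26299) = 31664*(18969413/720) = 37540468327/45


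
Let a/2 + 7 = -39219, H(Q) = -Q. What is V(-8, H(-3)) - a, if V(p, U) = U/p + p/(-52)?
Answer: 8158985/104 ≈ 78452.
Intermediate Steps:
a = -78452 (a = -14 + 2*(-39219) = -14 - 78438 = -78452)
V(p, U) = -p/52 + U/p (V(p, U) = U/p + p*(-1/52) = U/p - p/52 = -p/52 + U/p)
V(-8, H(-3)) - a = (-1/52*(-8) - 1*(-3)/(-8)) - 1*(-78452) = (2/13 + 3*(-⅛)) + 78452 = (2/13 - 3/8) + 78452 = -23/104 + 78452 = 8158985/104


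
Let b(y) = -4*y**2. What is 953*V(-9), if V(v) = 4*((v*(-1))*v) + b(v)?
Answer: -617544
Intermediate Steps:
V(v) = -8*v**2 (V(v) = 4*((v*(-1))*v) - 4*v**2 = 4*((-v)*v) - 4*v**2 = 4*(-v**2) - 4*v**2 = -4*v**2 - 4*v**2 = -8*v**2)
953*V(-9) = 953*(-8*(-9)**2) = 953*(-8*81) = 953*(-648) = -617544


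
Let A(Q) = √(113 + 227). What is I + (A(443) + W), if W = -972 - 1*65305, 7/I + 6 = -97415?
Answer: -6456771624/97421 + 2*√85 ≈ -66259.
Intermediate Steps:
I = -7/97421 (I = 7/(-6 - 97415) = 7/(-97421) = 7*(-1/97421) = -7/97421 ≈ -7.1853e-5)
W = -66277 (W = -972 - 65305 = -66277)
A(Q) = 2*√85 (A(Q) = √340 = 2*√85)
I + (A(443) + W) = -7/97421 + (2*√85 - 66277) = -7/97421 + (-66277 + 2*√85) = -6456771624/97421 + 2*√85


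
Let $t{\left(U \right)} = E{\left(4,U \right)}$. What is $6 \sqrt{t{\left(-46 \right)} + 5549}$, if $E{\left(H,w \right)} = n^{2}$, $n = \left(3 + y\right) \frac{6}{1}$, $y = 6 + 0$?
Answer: $6 \sqrt{8465} \approx 552.03$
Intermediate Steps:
$y = 6$
$n = 54$ ($n = \left(3 + 6\right) \frac{6}{1} = 9 \cdot 6 \cdot 1 = 9 \cdot 6 = 54$)
$E{\left(H,w \right)} = 2916$ ($E{\left(H,w \right)} = 54^{2} = 2916$)
$t{\left(U \right)} = 2916$
$6 \sqrt{t{\left(-46 \right)} + 5549} = 6 \sqrt{2916 + 5549} = 6 \sqrt{8465}$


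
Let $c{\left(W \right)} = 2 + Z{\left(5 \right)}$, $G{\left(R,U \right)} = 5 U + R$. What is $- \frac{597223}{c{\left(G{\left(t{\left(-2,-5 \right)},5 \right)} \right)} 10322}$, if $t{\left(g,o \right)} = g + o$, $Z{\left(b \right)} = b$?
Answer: $- \frac{597223}{72254} \approx -8.2656$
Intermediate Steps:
$G{\left(R,U \right)} = R + 5 U$
$c{\left(W \right)} = 7$ ($c{\left(W \right)} = 2 + 5 = 7$)
$- \frac{597223}{c{\left(G{\left(t{\left(-2,-5 \right)},5 \right)} \right)} 10322} = - \frac{597223}{7 \cdot 10322} = - \frac{597223}{72254}$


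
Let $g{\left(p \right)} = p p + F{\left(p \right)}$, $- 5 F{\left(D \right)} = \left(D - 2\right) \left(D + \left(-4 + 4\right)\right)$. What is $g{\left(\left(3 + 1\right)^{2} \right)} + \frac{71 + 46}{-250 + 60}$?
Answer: $\frac{40011}{190} \approx 210.58$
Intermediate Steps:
$F{\left(D \right)} = - \frac{D \left(-2 + D\right)}{5}$ ($F{\left(D \right)} = - \frac{\left(D - 2\right) \left(D + \left(-4 + 4\right)\right)}{5} = - \frac{\left(-2 + D\right) \left(D + 0\right)}{5} = - \frac{\left(-2 + D\right) D}{5} = - \frac{D \left(-2 + D\right)}{5}$)
$g{\left(p \right)} = p^{2} + \frac{p \left(2 - p\right)}{5}$ ($g{\left(p \right)} = p p + \frac{p \left(2 - p\right)}{5} = p^{2} + \frac{p \left(2 - p\right)}{5}$)
$g{\left(\left(3 + 1\right)^{2} \right)} + \frac{71 + 46}{-250 + 60} = \frac{2 \left(3 + 1\right)^{2} \left(1 + 2 \left(3 + 1\right)^{2}\right)}{5} + \frac{71 + 46}{-250 + 60} = \frac{2 \cdot 4^{2} \left(1 + 2 \cdot 4^{2}\right)}{5} + \frac{117}{-190} = \frac{2}{5} \cdot 16 \left(1 + 2 \cdot 16\right) + 117 \left(- \frac{1}{190}\right) = \frac{2}{5} \cdot 16 \left(1 + 32\right) - \frac{117}{190} = \frac{2}{5} \cdot 16 \cdot 33 - \frac{117}{190} = \frac{1056}{5} - \frac{117}{190} = \frac{40011}{190}$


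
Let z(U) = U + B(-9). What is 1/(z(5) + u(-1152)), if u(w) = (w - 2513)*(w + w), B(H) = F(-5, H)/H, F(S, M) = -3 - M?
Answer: 3/25332493 ≈ 1.1842e-7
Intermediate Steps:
B(H) = (-3 - H)/H
u(w) = 2*w*(-2513 + w) (u(w) = (-2513 + w)*(2*w) = 2*w*(-2513 + w))
z(U) = -2/3 + U (z(U) = U + (-3 - 1*(-9))/(-9) = U - (-3 + 9)/9 = U - 1/9*6 = U - 2/3 = -2/3 + U)
1/(z(5) + u(-1152)) = 1/((-2/3 + 5) + 2*(-1152)*(-2513 - 1152)) = 1/(13/3 + 2*(-1152)*(-3665)) = 1/(13/3 + 8444160) = 1/(25332493/3) = 3/25332493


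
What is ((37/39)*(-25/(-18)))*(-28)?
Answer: -12950/351 ≈ -36.895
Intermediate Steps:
((37/39)*(-25/(-18)))*(-28) = ((37*(1/39))*(-25*(-1/18)))*(-28) = ((37/39)*(25/18))*(-28) = (925/702)*(-28) = -12950/351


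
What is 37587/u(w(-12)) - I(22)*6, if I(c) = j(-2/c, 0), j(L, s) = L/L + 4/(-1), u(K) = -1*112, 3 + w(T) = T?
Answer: -35571/112 ≈ -317.60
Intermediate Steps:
w(T) = -3 + T
u(K) = -112
j(L, s) = -3 (j(L, s) = 1 + 4*(-1) = 1 - 4 = -3)
I(c) = -3
37587/u(w(-12)) - I(22)*6 = 37587/(-112) - (-3)*6 = 37587*(-1/112) - 1*(-18) = -37587/112 + 18 = -35571/112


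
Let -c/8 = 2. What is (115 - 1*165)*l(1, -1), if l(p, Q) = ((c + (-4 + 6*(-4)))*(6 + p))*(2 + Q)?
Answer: 15400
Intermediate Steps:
c = -16 (c = -8*2 = -16)
l(p, Q) = (-264 - 44*p)*(2 + Q) (l(p, Q) = ((-16 + (-4 + 6*(-4)))*(6 + p))*(2 + Q) = ((-16 + (-4 - 24))*(6 + p))*(2 + Q) = ((-16 - 28)*(6 + p))*(2 + Q) = (-44*(6 + p))*(2 + Q) = (-264 - 44*p)*(2 + Q))
(115 - 1*165)*l(1, -1) = (115 - 1*165)*(-528 - 264*(-1) - 88*1 - 44*(-1)*1) = (115 - 165)*(-528 + 264 - 88 + 44) = -50*(-308) = 15400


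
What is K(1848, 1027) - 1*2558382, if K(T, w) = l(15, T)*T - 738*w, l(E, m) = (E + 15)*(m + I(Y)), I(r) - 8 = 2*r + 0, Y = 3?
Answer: 99912972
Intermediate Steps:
I(r) = 8 + 2*r (I(r) = 8 + (2*r + 0) = 8 + 2*r)
l(E, m) = (14 + m)*(15 + E) (l(E, m) = (E + 15)*(m + (8 + 2*3)) = (15 + E)*(m + (8 + 6)) = (15 + E)*(m + 14) = (15 + E)*(14 + m) = (14 + m)*(15 + E))
K(T, w) = -738*w + T*(420 + 30*T) (K(T, w) = (210 + 14*15 + 15*T + 15*T)*T - 738*w = (210 + 210 + 15*T + 15*T)*T - 738*w = (420 + 30*T)*T - 738*w = T*(420 + 30*T) - 738*w = -738*w + T*(420 + 30*T))
K(1848, 1027) - 1*2558382 = (-738*1027 + 30*1848*(14 + 1848)) - 1*2558382 = (-757926 + 30*1848*1862) - 2558382 = (-757926 + 103229280) - 2558382 = 102471354 - 2558382 = 99912972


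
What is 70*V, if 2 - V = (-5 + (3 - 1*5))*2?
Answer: 1120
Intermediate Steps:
V = 16 (V = 2 - (-5 + (3 - 1*5))*2 = 2 - (-5 + (3 - 5))*2 = 2 - (-5 - 2)*2 = 2 - (-7)*2 = 2 - 1*(-14) = 2 + 14 = 16)
70*V = 70*16 = 1120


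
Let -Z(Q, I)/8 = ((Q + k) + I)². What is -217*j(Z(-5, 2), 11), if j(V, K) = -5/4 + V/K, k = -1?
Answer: 123039/44 ≈ 2796.3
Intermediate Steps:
Z(Q, I) = -8*(-1 + I + Q)² (Z(Q, I) = -8*((Q - 1) + I)² = -8*((-1 + Q) + I)² = -8*(-1 + I + Q)²)
j(V, K) = -5/4 + V/K (j(V, K) = -5*¼ + V/K = -5/4 + V/K)
-217*j(Z(-5, 2), 11) = -217*(-5/4 - 8*(-1 + 2 - 5)²/11) = -217*(-5/4 - 8*(-4)²*(1/11)) = -217*(-5/4 - 8*16*(1/11)) = -217*(-5/4 - 128*1/11) = -217*(-5/4 - 128/11) = -217*(-567/44) = 123039/44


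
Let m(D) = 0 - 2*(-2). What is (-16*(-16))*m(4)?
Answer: 1024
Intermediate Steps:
m(D) = 4 (m(D) = 0 + 4 = 4)
(-16*(-16))*m(4) = -16*(-16)*4 = 256*4 = 1024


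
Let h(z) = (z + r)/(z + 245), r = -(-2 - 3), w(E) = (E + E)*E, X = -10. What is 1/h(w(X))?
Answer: 89/41 ≈ 2.1707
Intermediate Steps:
w(E) = 2*E² (w(E) = (2*E)*E = 2*E²)
r = 5 (r = -1*(-5) = 5)
h(z) = (5 + z)/(245 + z) (h(z) = (z + 5)/(z + 245) = (5 + z)/(245 + z))
1/h(w(X)) = 1/((5 + 2*(-10)²)/(245 + 2*(-10)²)) = 1/((5 + 2*100)/(245 + 2*100)) = 1/((5 + 200)/(245 + 200)) = 1/(205/445) = 1/((1/445)*205) = 1/(41/89) = 89/41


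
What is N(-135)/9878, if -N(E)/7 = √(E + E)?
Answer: -21*I*√30/9878 ≈ -0.011644*I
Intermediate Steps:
N(E) = -7*√2*√E (N(E) = -7*√(E + E) = -7*√2*√E)
N(-135)/9878 = -7*√2*√(-135)/9878 = -7*√2*3*I*√15*(1/9878) = -21*I*√30*(1/9878) = -21*I*√30/9878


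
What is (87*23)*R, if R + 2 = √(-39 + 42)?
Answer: -4002 + 2001*√3 ≈ -536.17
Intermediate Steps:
R = -2 + √3 (R = -2 + √(-39 + 42) = -2 + √3 ≈ -0.26795)
(87*23)*R = (87*23)*(-2 + √3) = 2001*(-2 + √3) = -4002 + 2001*√3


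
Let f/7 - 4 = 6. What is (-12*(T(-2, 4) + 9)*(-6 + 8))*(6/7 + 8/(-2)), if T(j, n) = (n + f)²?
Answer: 2896080/7 ≈ 4.1373e+5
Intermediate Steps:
f = 70 (f = 28 + 7*6 = 28 + 42 = 70)
T(j, n) = (70 + n)² (T(j, n) = (n + 70)² = (70 + n)²)
(-12*(T(-2, 4) + 9)*(-6 + 8))*(6/7 + 8/(-2)) = (-12*((70 + 4)² + 9)*(-6 + 8))*(6/7 + 8/(-2)) = (-12*(74² + 9)*2)*(6*(⅐) + 8*(-½)) = (-12*(5476 + 9)*2)*(6/7 - 4) = -65820*2*(-22/7) = -12*10970*(-22/7) = -131640*(-22/7) = 2896080/7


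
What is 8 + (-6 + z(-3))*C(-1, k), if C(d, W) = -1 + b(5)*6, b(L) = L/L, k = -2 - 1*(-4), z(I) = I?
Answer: -37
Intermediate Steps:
k = 2 (k = -2 + 4 = 2)
b(L) = 1
C(d, W) = 5 (C(d, W) = -1 + 1*6 = -1 + 6 = 5)
8 + (-6 + z(-3))*C(-1, k) = 8 + (-6 - 3)*5 = 8 - 9*5 = 8 - 45 = -37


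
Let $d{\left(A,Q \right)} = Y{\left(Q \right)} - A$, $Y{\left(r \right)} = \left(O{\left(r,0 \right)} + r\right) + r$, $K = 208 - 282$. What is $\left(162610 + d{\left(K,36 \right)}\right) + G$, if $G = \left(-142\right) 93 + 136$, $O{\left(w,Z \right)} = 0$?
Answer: $149686$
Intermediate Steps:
$K = -74$ ($K = 208 - 282 = -74$)
$Y{\left(r \right)} = 2 r$ ($Y{\left(r \right)} = \left(0 + r\right) + r = r + r = 2 r$)
$d{\left(A,Q \right)} = - A + 2 Q$ ($d{\left(A,Q \right)} = 2 Q - A = - A + 2 Q$)
$G = -13070$ ($G = -13206 + 136 = -13070$)
$\left(162610 + d{\left(K,36 \right)}\right) + G = \left(162610 + \left(\left(-1\right) \left(-74\right) + 2 \cdot 36\right)\right) - 13070 = \left(162610 + \left(74 + 72\right)\right) - 13070 = \left(162610 + 146\right) - 13070 = 162756 - 13070 = 149686$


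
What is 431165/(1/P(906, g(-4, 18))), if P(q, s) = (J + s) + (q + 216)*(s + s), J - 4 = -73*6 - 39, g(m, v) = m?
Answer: -4075802745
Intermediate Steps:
J = -473 (J = 4 + (-73*6 - 39) = 4 + (-438 - 39) = 4 - 477 = -473)
P(q, s) = -473 + s + 2*s*(216 + q) (P(q, s) = (-473 + s) + (q + 216)*(s + s) = (-473 + s) + (216 + q)*(2*s) = (-473 + s) + 2*s*(216 + q) = -473 + s + 2*s*(216 + q))
431165/(1/P(906, g(-4, 18))) = 431165/(1/(-473 + 433*(-4) + 2*906*(-4))) = 431165/(1/(-473 - 1732 - 7248)) = 431165/(1/(-9453)) = 431165/(-1/9453) = 431165*(-9453) = -4075802745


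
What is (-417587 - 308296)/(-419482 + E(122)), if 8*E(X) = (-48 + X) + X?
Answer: 1451766/838915 ≈ 1.7305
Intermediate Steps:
E(X) = -6 + X/4 (E(X) = ((-48 + X) + X)/8 = (-48 + 2*X)/8 = -6 + X/4)
(-417587 - 308296)/(-419482 + E(122)) = (-417587 - 308296)/(-419482 + (-6 + (1/4)*122)) = -725883/(-419482 + (-6 + 61/2)) = -725883/(-419482 + 49/2) = -725883/(-838915/2) = -725883*(-2/838915) = 1451766/838915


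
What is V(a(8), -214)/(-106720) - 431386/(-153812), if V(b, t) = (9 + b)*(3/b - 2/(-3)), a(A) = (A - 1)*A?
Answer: 386654630359/137884459776 ≈ 2.8042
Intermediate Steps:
a(A) = A*(-1 + A) (a(A) = (-1 + A)*A = A*(-1 + A))
V(b, t) = (9 + b)*(2/3 + 3/b) (V(b, t) = (9 + b)*(3/b - 2*(-1/3)) = (9 + b)*(3/b + 2/3) = (9 + b)*(2/3 + 3/b))
V(a(8), -214)/(-106720) - 431386/(-153812) = (9 + 27/((8*(-1 + 8))) + 2*(8*(-1 + 8))/3)/(-106720) - 431386/(-153812) = (9 + 27/((8*7)) + 2*(8*7)/3)*(-1/106720) - 431386*(-1/153812) = (9 + 27/56 + (2/3)*56)*(-1/106720) + 215693/76906 = (9 + 27*(1/56) + 112/3)*(-1/106720) + 215693/76906 = (9 + 27/56 + 112/3)*(-1/106720) + 215693/76906 = (7865/168)*(-1/106720) + 215693/76906 = -1573/3585792 + 215693/76906 = 386654630359/137884459776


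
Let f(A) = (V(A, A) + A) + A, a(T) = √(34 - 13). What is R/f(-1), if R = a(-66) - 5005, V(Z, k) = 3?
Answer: -5005 + √21 ≈ -5000.4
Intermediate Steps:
a(T) = √21
R = -5005 + √21 (R = √21 - 5005 = -5005 + √21 ≈ -5000.4)
f(A) = 3 + 2*A (f(A) = (3 + A) + A = 3 + 2*A)
R/f(-1) = (-5005 + √21)/(3 + 2*(-1)) = (-5005 + √21)/(3 - 2) = (-5005 + √21)/1 = (-5005 + √21)*1 = -5005 + √21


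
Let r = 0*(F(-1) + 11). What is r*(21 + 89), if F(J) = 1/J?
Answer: 0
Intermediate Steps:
r = 0 (r = 0*(1/(-1) + 11) = 0*(-1 + 11) = 0*10 = 0)
r*(21 + 89) = 0*(21 + 89) = 0*110 = 0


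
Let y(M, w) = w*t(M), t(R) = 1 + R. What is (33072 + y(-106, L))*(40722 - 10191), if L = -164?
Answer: 1535465052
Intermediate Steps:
y(M, w) = w*(1 + M)
(33072 + y(-106, L))*(40722 - 10191) = (33072 - 164*(1 - 106))*(40722 - 10191) = (33072 - 164*(-105))*30531 = (33072 + 17220)*30531 = 50292*30531 = 1535465052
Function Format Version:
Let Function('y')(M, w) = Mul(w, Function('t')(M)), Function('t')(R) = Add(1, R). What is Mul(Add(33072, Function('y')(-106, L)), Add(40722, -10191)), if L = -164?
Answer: 1535465052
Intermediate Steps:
Function('y')(M, w) = Mul(w, Add(1, M))
Mul(Add(33072, Function('y')(-106, L)), Add(40722, -10191)) = Mul(Add(33072, Mul(-164, Add(1, -106))), Add(40722, -10191)) = Mul(Add(33072, Mul(-164, -105)), 30531) = Mul(Add(33072, 17220), 30531) = Mul(50292, 30531) = 1535465052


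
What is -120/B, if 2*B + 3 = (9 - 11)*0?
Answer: 80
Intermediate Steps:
B = -3/2 (B = -3/2 + ((9 - 11)*0)/2 = -3/2 + (-2*0)/2 = -3/2 + (½)*0 = -3/2 + 0 = -3/2 ≈ -1.5000)
-120/B = -120/(-3/2) = -⅔*(-120) = 80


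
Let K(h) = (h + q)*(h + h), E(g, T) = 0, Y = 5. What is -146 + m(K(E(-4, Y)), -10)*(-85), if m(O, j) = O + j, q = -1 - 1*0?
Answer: 704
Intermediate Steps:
q = -1 (q = -1 + 0 = -1)
K(h) = 2*h*(-1 + h) (K(h) = (h - 1)*(h + h) = (-1 + h)*(2*h) = 2*h*(-1 + h))
-146 + m(K(E(-4, Y)), -10)*(-85) = -146 + (2*0*(-1 + 0) - 10)*(-85) = -146 + (2*0*(-1) - 10)*(-85) = -146 + (0 - 10)*(-85) = -146 - 10*(-85) = -146 + 850 = 704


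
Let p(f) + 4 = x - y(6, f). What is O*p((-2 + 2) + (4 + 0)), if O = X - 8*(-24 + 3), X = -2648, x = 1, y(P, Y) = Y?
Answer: 17360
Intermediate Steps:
p(f) = -3 - f (p(f) = -4 + (1 - f) = -3 - f)
O = -2480 (O = -2648 - 8*(-24 + 3) = -2648 - 8*(-21) = -2648 + 168 = -2480)
O*p((-2 + 2) + (4 + 0)) = -2480*(-3 - ((-2 + 2) + (4 + 0))) = -2480*(-3 - (0 + 4)) = -2480*(-3 - 1*4) = -2480*(-3 - 4) = -2480*(-7) = 17360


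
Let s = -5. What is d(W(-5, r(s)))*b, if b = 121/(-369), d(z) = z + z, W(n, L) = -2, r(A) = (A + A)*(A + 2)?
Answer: 484/369 ≈ 1.3117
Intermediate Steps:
r(A) = 2*A*(2 + A) (r(A) = (2*A)*(2 + A) = 2*A*(2 + A))
d(z) = 2*z
b = -121/369 (b = 121*(-1/369) = -121/369 ≈ -0.32791)
d(W(-5, r(s)))*b = (2*(-2))*(-121/369) = -4*(-121/369) = 484/369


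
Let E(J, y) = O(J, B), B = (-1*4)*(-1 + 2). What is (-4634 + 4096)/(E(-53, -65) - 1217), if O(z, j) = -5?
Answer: 269/611 ≈ 0.44026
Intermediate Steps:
B = -4 (B = -4*1 = -4)
E(J, y) = -5
(-4634 + 4096)/(E(-53, -65) - 1217) = (-4634 + 4096)/(-5 - 1217) = -538/(-1222) = -538*(-1/1222) = 269/611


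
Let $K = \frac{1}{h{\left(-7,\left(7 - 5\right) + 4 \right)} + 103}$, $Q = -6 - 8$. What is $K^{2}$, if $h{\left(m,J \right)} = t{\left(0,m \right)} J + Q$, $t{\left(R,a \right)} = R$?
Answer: $\frac{1}{7921} \approx 0.00012625$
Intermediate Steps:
$Q = -14$
$h{\left(m,J \right)} = -14$ ($h{\left(m,J \right)} = 0 J - 14 = 0 - 14 = -14$)
$K = \frac{1}{89}$ ($K = \frac{1}{-14 + 103} = \frac{1}{89} \approx 0.011236$)
$K^{2} = \left(\frac{1}{89}\right)^{2} = \frac{1}{7921}$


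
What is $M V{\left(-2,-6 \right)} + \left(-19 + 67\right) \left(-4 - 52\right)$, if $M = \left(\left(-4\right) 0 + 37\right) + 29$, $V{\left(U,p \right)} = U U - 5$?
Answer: $-2754$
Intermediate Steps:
$V{\left(U,p \right)} = -5 + U^{2}$ ($V{\left(U,p \right)} = U^{2} - 5 = -5 + U^{2}$)
$M = 66$ ($M = \left(0 + 37\right) + 29 = 37 + 29 = 66$)
$M V{\left(-2,-6 \right)} + \left(-19 + 67\right) \left(-4 - 52\right) = 66 \left(-5 + \left(-2\right)^{2}\right) + \left(-19 + 67\right) \left(-4 - 52\right) = 66 \left(-5 + 4\right) + 48 \left(-56\right) = 66 \left(-1\right) - 2688 = -66 - 2688 = -2754$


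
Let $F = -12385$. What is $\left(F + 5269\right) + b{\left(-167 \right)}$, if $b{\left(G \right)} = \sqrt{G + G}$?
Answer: $-7116 + i \sqrt{334} \approx -7116.0 + 18.276 i$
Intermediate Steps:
$b{\left(G \right)} = \sqrt{2} \sqrt{G}$ ($b{\left(G \right)} = \sqrt{2 G} = \sqrt{2} \sqrt{G}$)
$\left(F + 5269\right) + b{\left(-167 \right)} = \left(-12385 + 5269\right) + \sqrt{2} \sqrt{-167} = -7116 + \sqrt{2} i \sqrt{167} = -7116 + i \sqrt{334}$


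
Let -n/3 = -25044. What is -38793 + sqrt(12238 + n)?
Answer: -38793 + sqrt(87370) ≈ -38497.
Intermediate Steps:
n = 75132 (n = -3*(-25044) = 75132)
-38793 + sqrt(12238 + n) = -38793 + sqrt(12238 + 75132) = -38793 + sqrt(87370)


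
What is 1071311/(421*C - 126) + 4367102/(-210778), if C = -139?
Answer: -240958743374/6180537905 ≈ -38.987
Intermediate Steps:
1071311/(421*C - 126) + 4367102/(-210778) = 1071311/(421*(-139) - 126) + 4367102/(-210778) = 1071311/(-58519 - 126) + 4367102*(-1/210778) = 1071311/(-58645) - 2183551/105389 = 1071311*(-1/58645) - 2183551/105389 = -1071311/58645 - 2183551/105389 = -240958743374/6180537905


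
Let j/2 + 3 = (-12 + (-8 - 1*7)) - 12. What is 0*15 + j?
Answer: -84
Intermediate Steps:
j = -84 (j = -6 + 2*((-12 + (-8 - 1*7)) - 12) = -6 + 2*((-12 + (-8 - 7)) - 12) = -6 + 2*((-12 - 15) - 12) = -6 + 2*(-27 - 12) = -6 + 2*(-39) = -6 - 78 = -84)
0*15 + j = 0*15 - 84 = 0 - 84 = -84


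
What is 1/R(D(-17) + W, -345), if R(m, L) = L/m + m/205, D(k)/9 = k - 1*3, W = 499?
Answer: 65395/31036 ≈ 2.1071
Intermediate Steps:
D(k) = -27 + 9*k (D(k) = 9*(k - 1*3) = 9*(k - 3) = 9*(-3 + k) = -27 + 9*k)
R(m, L) = m/205 + L/m (R(m, L) = L/m + m*(1/205) = L/m + m/205 = m/205 + L/m)
1/R(D(-17) + W, -345) = 1/(((-27 + 9*(-17)) + 499)/205 - 345/((-27 + 9*(-17)) + 499)) = 1/(((-27 - 153) + 499)/205 - 345/((-27 - 153) + 499)) = 1/((-180 + 499)/205 - 345/(-180 + 499)) = 1/((1/205)*319 - 345/319) = 1/(319/205 - 345*1/319) = 1/(319/205 - 345/319) = 1/(31036/65395) = 65395/31036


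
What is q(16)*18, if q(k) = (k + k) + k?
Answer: 864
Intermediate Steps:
q(k) = 3*k (q(k) = 2*k + k = 3*k)
q(16)*18 = (3*16)*18 = 48*18 = 864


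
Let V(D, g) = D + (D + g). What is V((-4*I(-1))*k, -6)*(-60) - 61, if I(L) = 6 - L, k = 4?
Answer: 13739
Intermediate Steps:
V(D, g) = g + 2*D
V((-4*I(-1))*k, -6)*(-60) - 61 = (-6 + 2*(-4*(6 - 1*(-1))*4))*(-60) - 61 = (-6 + 2*(-4*(6 + 1)*4))*(-60) - 61 = (-6 + 2*(-4*7*4))*(-60) - 61 = (-6 + 2*(-28*4))*(-60) - 61 = (-6 + 2*(-112))*(-60) - 61 = (-6 - 224)*(-60) - 61 = -230*(-60) - 61 = 13800 - 61 = 13739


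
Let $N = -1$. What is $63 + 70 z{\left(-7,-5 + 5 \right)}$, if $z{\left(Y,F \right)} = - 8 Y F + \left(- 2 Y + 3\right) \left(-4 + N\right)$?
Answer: $-5887$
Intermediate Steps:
$z{\left(Y,F \right)} = -15 + 10 Y - 8 F Y$ ($z{\left(Y,F \right)} = - 8 Y F + \left(- 2 Y + 3\right) \left(-4 - 1\right) = - 8 F Y + \left(3 - 2 Y\right) \left(-5\right) = - 8 F Y + \left(-15 + 10 Y\right) = -15 + 10 Y - 8 F Y$)
$63 + 70 z{\left(-7,-5 + 5 \right)} = 63 + 70 \left(-15 + 10 \left(-7\right) - 8 \left(-5 + 5\right) \left(-7\right)\right) = 63 + 70 \left(-15 - 70 - 0 \left(-7\right)\right) = 63 + 70 \left(-15 - 70 + 0\right) = 63 + 70 \left(-85\right) = 63 - 5950 = -5887$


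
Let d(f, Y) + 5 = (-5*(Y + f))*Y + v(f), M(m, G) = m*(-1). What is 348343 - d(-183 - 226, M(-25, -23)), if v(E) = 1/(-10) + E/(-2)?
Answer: 1500718/5 ≈ 3.0014e+5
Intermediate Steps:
v(E) = -1/10 - E/2 (v(E) = 1*(-1/10) + E*(-1/2) = -1/10 - E/2)
M(m, G) = -m
d(f, Y) = -51/10 - f/2 + Y*(-5*Y - 5*f) (d(f, Y) = -5 + ((-5*(Y + f))*Y + (-1/10 - f/2)) = -5 + ((-5*Y - 5*f)*Y + (-1/10 - f/2)) = -5 + (Y*(-5*Y - 5*f) + (-1/10 - f/2)) = -5 + (-1/10 - f/2 + Y*(-5*Y - 5*f)) = -51/10 - f/2 + Y*(-5*Y - 5*f))
348343 - d(-183 - 226, M(-25, -23)) = 348343 - (-51/10 - 5*(-1*(-25))**2 - (-183 - 226)/2 - 5*(-1*(-25))*(-183 - 226)) = 348343 - (-51/10 - 5*25**2 - 1/2*(-409) - 5*25*(-409)) = 348343 - (-51/10 - 5*625 + 409/2 + 51125) = 348343 - (-51/10 - 3125 + 409/2 + 51125) = 348343 - 1*240997/5 = 348343 - 240997/5 = 1500718/5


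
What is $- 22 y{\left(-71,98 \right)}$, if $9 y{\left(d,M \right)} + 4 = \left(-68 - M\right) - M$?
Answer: $\frac{5896}{9} \approx 655.11$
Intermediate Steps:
$y{\left(d,M \right)} = -8 - \frac{2 M}{9}$ ($y{\left(d,M \right)} = - \frac{4}{9} + \frac{\left(-68 - M\right) - M}{9} = - \frac{4}{9} + \frac{-68 - 2 M}{9} = - \frac{4}{9} - \left(\frac{68}{9} + \frac{2 M}{9}\right) = -8 - \frac{2 M}{9}$)
$- 22 y{\left(-71,98 \right)} = - 22 \left(-8 - \frac{196}{9}\right) = \left(-22\right) \left(- \frac{268}{9}\right) = \frac{5896}{9}$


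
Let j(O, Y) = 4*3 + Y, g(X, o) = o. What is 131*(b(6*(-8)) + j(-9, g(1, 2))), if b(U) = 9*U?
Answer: -54758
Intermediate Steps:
j(O, Y) = 12 + Y
131*(b(6*(-8)) + j(-9, g(1, 2))) = 131*(9*(6*(-8)) + (12 + 2)) = 131*(9*(-48) + 14) = 131*(-432 + 14) = 131*(-418) = -54758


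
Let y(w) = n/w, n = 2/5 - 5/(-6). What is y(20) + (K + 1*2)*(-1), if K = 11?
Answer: -7763/600 ≈ -12.938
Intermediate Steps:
n = 37/30 (n = 2*(1/5) - 5*(-1/6) = 2/5 + 5/6 = 37/30 ≈ 1.2333)
y(w) = 37/(30*w)
y(20) + (K + 1*2)*(-1) = (37/30)/20 + (11 + 1*2)*(-1) = (37/30)*(1/20) + (11 + 2)*(-1) = 37/600 + 13*(-1) = 37/600 - 13 = -7763/600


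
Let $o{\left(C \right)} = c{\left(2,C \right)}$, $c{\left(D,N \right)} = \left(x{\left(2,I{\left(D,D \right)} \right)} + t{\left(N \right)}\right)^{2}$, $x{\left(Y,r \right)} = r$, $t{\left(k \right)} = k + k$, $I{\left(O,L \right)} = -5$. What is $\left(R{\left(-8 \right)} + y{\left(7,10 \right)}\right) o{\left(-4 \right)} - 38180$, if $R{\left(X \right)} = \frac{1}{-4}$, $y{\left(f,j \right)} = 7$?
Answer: $- \frac{148157}{4} \approx -37039.0$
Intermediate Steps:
$t{\left(k \right)} = 2 k$
$c{\left(D,N \right)} = \left(-5 + 2 N\right)^{2}$
$o{\left(C \right)} = \left(-5 + 2 C\right)^{2}$
$R{\left(X \right)} = - \frac{1}{4}$
$\left(R{\left(-8 \right)} + y{\left(7,10 \right)}\right) o{\left(-4 \right)} - 38180 = \left(- \frac{1}{4} + 7\right) \left(-5 + 2 \left(-4\right)\right)^{2} - 38180 = \frac{27 \left(-5 - 8\right)^{2}}{4} - 38180 = \frac{27 \left(-13\right)^{2}}{4} - 38180 = \frac{27}{4} \cdot 169 - 38180 = \frac{4563}{4} - 38180 = - \frac{148157}{4}$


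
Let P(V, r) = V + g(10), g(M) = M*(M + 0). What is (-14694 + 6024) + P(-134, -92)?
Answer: -8704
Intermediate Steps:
g(M) = M² (g(M) = M*M = M²)
P(V, r) = 100 + V (P(V, r) = V + 10² = V + 100 = 100 + V)
(-14694 + 6024) + P(-134, -92) = (-14694 + 6024) + (100 - 134) = -8670 - 34 = -8704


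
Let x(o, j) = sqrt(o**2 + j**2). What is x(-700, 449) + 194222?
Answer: 194222 + sqrt(691601) ≈ 1.9505e+5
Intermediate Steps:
x(o, j) = sqrt(j**2 + o**2)
x(-700, 449) + 194222 = sqrt(449**2 + (-700)**2) + 194222 = sqrt(201601 + 490000) + 194222 = sqrt(691601) + 194222 = 194222 + sqrt(691601)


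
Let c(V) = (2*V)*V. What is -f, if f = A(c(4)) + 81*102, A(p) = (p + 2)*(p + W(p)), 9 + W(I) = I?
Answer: -10132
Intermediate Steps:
W(I) = -9 + I
c(V) = 2*V**2
A(p) = (-9 + 2*p)*(2 + p) (A(p) = (p + 2)*(p + (-9 + p)) = (2 + p)*(-9 + 2*p) = (-9 + 2*p)*(2 + p))
f = 10132 (f = (-18 - 10*4**2 + 2*(2*4**2)**2) + 81*102 = (-18 - 10*16 + 2*(2*16)**2) + 8262 = (-18 - 5*32 + 2*32**2) + 8262 = (-18 - 160 + 2*1024) + 8262 = (-18 - 160 + 2048) + 8262 = 1870 + 8262 = 10132)
-f = -1*10132 = -10132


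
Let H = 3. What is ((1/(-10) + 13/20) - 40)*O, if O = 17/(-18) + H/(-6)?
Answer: 3419/60 ≈ 56.983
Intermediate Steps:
O = -13/9 (O = 17/(-18) + 3/(-6) = 17*(-1/18) + 3*(-⅙) = -17/18 - ½ = -13/9 ≈ -1.4444)
((1/(-10) + 13/20) - 40)*O = ((1/(-10) + 13/20) - 40)*(-13/9) = ((1*(-⅒) + 13*(1/20)) - 40)*(-13/9) = ((-⅒ + 13/20) - 40)*(-13/9) = (11/20 - 40)*(-13/9) = -789/20*(-13/9) = 3419/60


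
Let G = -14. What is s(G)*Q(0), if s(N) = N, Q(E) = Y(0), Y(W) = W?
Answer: 0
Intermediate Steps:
Q(E) = 0
s(G)*Q(0) = -14*0 = 0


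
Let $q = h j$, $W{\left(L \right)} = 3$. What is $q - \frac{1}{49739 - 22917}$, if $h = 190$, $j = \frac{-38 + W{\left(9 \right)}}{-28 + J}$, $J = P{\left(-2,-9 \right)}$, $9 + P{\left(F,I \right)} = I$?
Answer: $\frac{89183127}{616906} \approx 144.57$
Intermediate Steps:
$P{\left(F,I \right)} = -9 + I$
$J = -18$ ($J = -9 - 9 = -18$)
$j = \frac{35}{46}$ ($j = \frac{-38 + 3}{-28 - 18} = - \frac{35}{-46} = \left(-35\right) \left(- \frac{1}{46}\right) = \frac{35}{46} \approx 0.76087$)
$q = \frac{3325}{23}$ ($q = 190 \cdot \frac{35}{46} = \frac{3325}{23} \approx 144.57$)
$q - \frac{1}{49739 - 22917} = \frac{3325}{23} - \frac{1}{49739 - 22917} = \frac{3325}{23} - \frac{1}{26822} = \frac{89183127}{616906}$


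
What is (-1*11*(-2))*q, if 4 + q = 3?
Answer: -22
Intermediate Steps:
q = -1 (q = -4 + 3 = -1)
(-1*11*(-2))*q = (-1*11*(-2))*(-1) = -11*(-2)*(-1) = 22*(-1) = -22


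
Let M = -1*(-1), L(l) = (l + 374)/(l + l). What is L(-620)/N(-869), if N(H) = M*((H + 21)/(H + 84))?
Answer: 19311/105152 ≈ 0.18365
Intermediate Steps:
L(l) = (374 + l)/(2*l) (L(l) = (374 + l)/((2*l)) = (374 + l)*(1/(2*l)) = (374 + l)/(2*l))
M = 1
N(H) = (21 + H)/(84 + H) (N(H) = 1*((H + 21)/(H + 84)) = 1*((21 + H)/(84 + H)) = (21 + H)/(84 + H))
L(-620)/N(-869) = ((½)*(374 - 620)/(-620))/(((21 - 869)/(84 - 869))) = ((½)*(-1/620)*(-246))/((-848/(-785))) = 123/(620*((-1/785*(-848)))) = 123/(620*(848/785)) = (123/620)*(785/848) = 19311/105152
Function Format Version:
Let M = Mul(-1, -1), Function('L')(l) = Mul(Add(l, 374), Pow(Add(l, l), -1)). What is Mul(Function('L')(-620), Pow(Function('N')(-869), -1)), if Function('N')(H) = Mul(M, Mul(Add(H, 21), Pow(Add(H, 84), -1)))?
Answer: Rational(19311, 105152) ≈ 0.18365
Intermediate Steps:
Function('L')(l) = Mul(Rational(1, 2), Pow(l, -1), Add(374, l)) (Function('L')(l) = Mul(Add(374, l), Pow(Mul(2, l), -1)) = Mul(Add(374, l), Mul(Rational(1, 2), Pow(l, -1))) = Mul(Rational(1, 2), Pow(l, -1), Add(374, l)))
M = 1
Function('N')(H) = Mul(Pow(Add(84, H), -1), Add(21, H)) (Function('N')(H) = Mul(1, Mul(Add(H, 21), Pow(Add(H, 84), -1))) = Mul(1, Mul(Add(21, H), Pow(Add(84, H), -1))) = Mul(1, Mul(Pow(Add(84, H), -1), Add(21, H))) = Mul(Pow(Add(84, H), -1), Add(21, H)))
Mul(Function('L')(-620), Pow(Function('N')(-869), -1)) = Mul(Mul(Rational(1, 2), Pow(-620, -1), Add(374, -620)), Pow(Mul(Pow(Add(84, -869), -1), Add(21, -869)), -1)) = Mul(Mul(Rational(1, 2), Rational(-1, 620), -246), Pow(Mul(Pow(-785, -1), -848), -1)) = Mul(Rational(123, 620), Pow(Mul(Rational(-1, 785), -848), -1)) = Mul(Rational(123, 620), Pow(Rational(848, 785), -1)) = Mul(Rational(123, 620), Rational(785, 848)) = Rational(19311, 105152)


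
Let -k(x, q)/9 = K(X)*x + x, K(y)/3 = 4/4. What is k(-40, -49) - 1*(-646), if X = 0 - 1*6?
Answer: 2086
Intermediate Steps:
X = -6 (X = 0 - 6 = -6)
K(y) = 3 (K(y) = 3*(4/4) = 3*(4*(¼)) = 3*1 = 3)
k(x, q) = -36*x (k(x, q) = -9*(3*x + x) = -36*x)
k(-40, -49) - 1*(-646) = -36*(-40) - 1*(-646) = 1440 + 646 = 2086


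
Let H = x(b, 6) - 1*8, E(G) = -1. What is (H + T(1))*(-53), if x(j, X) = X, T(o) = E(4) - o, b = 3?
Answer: 212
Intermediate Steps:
T(o) = -1 - o
H = -2 (H = 6 - 1*8 = 6 - 8 = -2)
(H + T(1))*(-53) = (-2 + (-1 - 1*1))*(-53) = (-2 + (-1 - 1))*(-53) = (-2 - 2)*(-53) = -4*(-53) = 212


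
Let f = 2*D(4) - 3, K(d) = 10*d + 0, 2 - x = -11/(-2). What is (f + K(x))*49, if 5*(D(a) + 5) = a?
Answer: -11368/5 ≈ -2273.6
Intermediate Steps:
D(a) = -5 + a/5
x = -7/2 (x = 2 - (-11)/(-2) = 2 - (-11)*(-1)/2 = 2 - 1*11/2 = 2 - 11/2 = -7/2 ≈ -3.5000)
K(d) = 10*d
f = -57/5 (f = 2*(-5 + (⅕)*4) - 3 = 2*(-5 + ⅘) - 3 = 2*(-21/5) - 3 = -42/5 - 3 = -57/5 ≈ -11.400)
(f + K(x))*49 = (-57/5 + 10*(-7/2))*49 = (-57/5 - 35)*49 = -232/5*49 = -11368/5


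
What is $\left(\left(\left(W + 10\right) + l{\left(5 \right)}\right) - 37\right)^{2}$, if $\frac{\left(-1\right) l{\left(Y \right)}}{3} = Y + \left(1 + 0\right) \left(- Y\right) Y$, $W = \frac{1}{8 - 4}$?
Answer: $\frac{17689}{16} \approx 1105.6$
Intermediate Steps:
$W = \frac{1}{4} \approx 0.25$
$l{\left(Y \right)} = - 3 Y + 3 Y^{2}$ ($l{\left(Y \right)} = - 3 \left(Y + \left(1 + 0\right) \left(- Y\right) Y\right) = - 3 \left(Y + 1 \left(- Y\right) Y\right) = - 3 \left(Y + - Y Y\right) = - 3 \left(Y - Y^{2}\right) = - 3 Y + 3 Y^{2}$)
$\left(\left(\left(W + 10\right) + l{\left(5 \right)}\right) - 37\right)^{2} = \left(\left(\left(\frac{1}{4} + 10\right) + 3 \cdot 5 \left(-1 + 5\right)\right) - 37\right)^{2} = \left(\left(\frac{41}{4} + 3 \cdot 5 \cdot 4\right) - 37\right)^{2} = \left(\left(\frac{41}{4} + 60\right) - 37\right)^{2} = \left(\frac{281}{4} - 37\right)^{2} = \left(\frac{133}{4}\right)^{2} = \frac{17689}{16}$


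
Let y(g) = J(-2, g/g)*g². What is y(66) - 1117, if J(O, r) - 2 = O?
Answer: -1117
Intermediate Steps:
J(O, r) = 2 + O
y(g) = 0 (y(g) = (2 - 2)*g² = 0*g² = 0)
y(66) - 1117 = 0 - 1117 = -1117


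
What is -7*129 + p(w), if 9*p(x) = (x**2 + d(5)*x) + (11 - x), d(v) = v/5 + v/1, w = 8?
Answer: -8012/9 ≈ -890.22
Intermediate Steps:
d(v) = 6*v/5 (d(v) = v*(1/5) + v*1 = v/5 + v = 6*v/5)
p(x) = 11/9 + x**2/9 + 5*x/9 (p(x) = ((x**2 + ((6/5)*5)*x) + (11 - x))/9 = ((x**2 + 6*x) + (11 - x))/9 = (11 + x**2 + 5*x)/9 = 11/9 + x**2/9 + 5*x/9)
-7*129 + p(w) = -7*129 + (11/9 + (1/9)*8**2 + (5/9)*8) = -903 + (11/9 + (1/9)*64 + 40/9) = -903 + (11/9 + 64/9 + 40/9) = -903 + 115/9 = -8012/9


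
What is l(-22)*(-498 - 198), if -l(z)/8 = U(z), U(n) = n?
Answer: -122496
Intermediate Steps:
l(z) = -8*z
l(-22)*(-498 - 198) = (-8*(-22))*(-498 - 198) = 176*(-696) = -122496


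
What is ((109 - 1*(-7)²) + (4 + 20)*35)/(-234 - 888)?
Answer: -150/187 ≈ -0.80214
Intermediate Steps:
((109 - 1*(-7)²) + (4 + 20)*35)/(-234 - 888) = ((109 - 1*49) + 24*35)/(-1122) = ((109 - 49) + 840)*(-1/1122) = (60 + 840)*(-1/1122) = 900*(-1/1122) = -150/187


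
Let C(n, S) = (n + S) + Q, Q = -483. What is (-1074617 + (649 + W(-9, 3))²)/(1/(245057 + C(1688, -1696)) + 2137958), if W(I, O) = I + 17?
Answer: -157248111888/522871836229 ≈ -0.30074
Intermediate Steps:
W(I, O) = 17 + I
C(n, S) = -483 + S + n (C(n, S) = (n + S) - 483 = (S + n) - 483 = -483 + S + n)
(-1074617 + (649 + W(-9, 3))²)/(1/(245057 + C(1688, -1696)) + 2137958) = (-1074617 + (649 + (17 - 9))²)/(1/(245057 + (-483 - 1696 + 1688)) + 2137958) = (-1074617 + (649 + 8)²)/(1/(245057 - 491) + 2137958) = (-1074617 + 657²)/(1/244566 + 2137958) = (-1074617 + 431649)/(1/244566 + 2137958) = -642968/522871836229/244566 = -642968*244566/522871836229 = -157248111888/522871836229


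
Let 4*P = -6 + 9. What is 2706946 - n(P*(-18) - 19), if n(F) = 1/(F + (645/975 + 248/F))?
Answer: 13889340056/5131 ≈ 2.7069e+6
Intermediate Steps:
P = 3/4 (P = (-6 + 9)/4 = (1/4)*3 = 3/4 ≈ 0.75000)
n(F) = 1/(43/65 + F + 248/F) (n(F) = 1/(F + (645*(1/975) + 248/F)) = 1/(F + (43/65 + 248/F)) = 1/(43/65 + F + 248/F))
2706946 - n(P*(-18) - 19) = 2706946 - 65*((3/4)*(-18) - 19)/(16120 + 43*((3/4)*(-18) - 19) + 65*((3/4)*(-18) - 19)**2) = 2706946 - 65*(-27/2 - 19)/(16120 + 43*(-27/2 - 19) + 65*(-27/2 - 19)**2) = 2706946 - 65*(-65)/(2*(16120 + 43*(-65/2) + 65*(-65/2)**2)) = 2706946 - 65*(-65)/(2*(16120 - 2795/2 + 65*(4225/4))) = 2706946 - 65*(-65)/(2*(16120 - 2795/2 + 274625/4)) = 2706946 - 65*(-65)/(2*333515/4) = 2706946 - 65*(-65)*4/(2*333515) = 2706946 - 1*(-130/5131) = 2706946 + 130/5131 = 13889340056/5131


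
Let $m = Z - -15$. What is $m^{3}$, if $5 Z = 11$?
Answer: $\frac{636056}{125} \approx 5088.4$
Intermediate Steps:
$Z = \frac{11}{5}$ ($Z = \frac{1}{5} \cdot 11 = \frac{11}{5} \approx 2.2$)
$m = \frac{86}{5}$ ($m = \frac{11}{5} - -15 = \frac{11}{5} + 15 = \frac{86}{5} \approx 17.2$)
$m^{3} = \left(\frac{86}{5}\right)^{3} = \frac{636056}{125}$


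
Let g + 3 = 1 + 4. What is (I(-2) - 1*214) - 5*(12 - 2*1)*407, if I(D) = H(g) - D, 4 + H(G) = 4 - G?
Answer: -20564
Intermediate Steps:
g = 2 (g = -3 + (1 + 4) = -3 + 5 = 2)
H(G) = -G (H(G) = -4 + (4 - G) = -G)
I(D) = -2 - D (I(D) = -1*2 - D = -2 - D)
(I(-2) - 1*214) - 5*(12 - 2*1)*407 = ((-2 - 1*(-2)) - 1*214) - 5*(12 - 2*1)*407 = ((-2 + 2) - 214) - 5*(12 - 2)*407 = (0 - 214) - 5*10*407 = -214 - 50*407 = -214 - 20350 = -20564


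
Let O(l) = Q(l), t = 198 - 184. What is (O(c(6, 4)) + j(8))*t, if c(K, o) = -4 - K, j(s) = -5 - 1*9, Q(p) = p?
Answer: -336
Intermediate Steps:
j(s) = -14 (j(s) = -5 - 9 = -14)
t = 14
O(l) = l
(O(c(6, 4)) + j(8))*t = ((-4 - 1*6) - 14)*14 = ((-4 - 6) - 14)*14 = (-10 - 14)*14 = -24*14 = -336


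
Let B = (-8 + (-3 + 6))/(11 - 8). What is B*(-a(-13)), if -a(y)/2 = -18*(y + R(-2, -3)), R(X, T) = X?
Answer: -900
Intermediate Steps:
a(y) = -72 + 36*y (a(y) = -(-36)*(y - 2) = -(-36)*(-2 + y) = -2*(36 - 18*y) = -72 + 36*y)
B = -5/3 (B = (-8 + 3)/3 = -5*⅓ = -5/3 ≈ -1.6667)
B*(-a(-13)) = -(-5)*(-72 + 36*(-13))/3 = -(-5)*(-72 - 468)/3 = -(-5)*(-540)/3 = -5/3*540 = -900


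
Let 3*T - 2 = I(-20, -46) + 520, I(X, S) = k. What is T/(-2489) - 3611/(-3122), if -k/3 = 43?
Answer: 65487/59318 ≈ 1.1040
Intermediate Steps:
k = -129 (k = -3*43 = -129)
I(X, S) = -129
T = 131 (T = 2/3 + (-129 + 520)/3 = 2/3 + (1/3)*391 = 2/3 + 391/3 = 131)
T/(-2489) - 3611/(-3122) = 131/(-2489) - 3611/(-3122) = 131*(-1/2489) - 3611*(-1/3122) = -1/19 + 3611/3122 = 65487/59318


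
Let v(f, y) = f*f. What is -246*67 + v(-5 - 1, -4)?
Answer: -16446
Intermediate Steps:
v(f, y) = f²
-246*67 + v(-5 - 1, -4) = -246*67 + (-5 - 1)² = -16482 + (-6)² = -16482 + 36 = -16446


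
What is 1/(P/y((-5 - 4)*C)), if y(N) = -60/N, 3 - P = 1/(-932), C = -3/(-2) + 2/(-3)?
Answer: 7456/2797 ≈ 2.6657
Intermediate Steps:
C = ⅚ (C = -3*(-½) + 2*(-⅓) = 3/2 - ⅔ = ⅚ ≈ 0.83333)
P = 2797/932 (P = 3 - 1/(-932) = 3 - 1*(-1/932) = 3 + 1/932 = 2797/932 ≈ 3.0011)
1/(P/y((-5 - 4)*C)) = 1/(2797/(932*((-60*6/(5*(-5 - 4)))))) = 1/(2797/(932*((-60/((-9*⅚)))))) = 1/(2797/(932*((-60/(-15/2))))) = 1/(2797/(932*((-60*(-2/15))))) = 1/((2797/932)/8) = 1/((2797/932)*(⅛)) = 1/(2797/7456) = 7456/2797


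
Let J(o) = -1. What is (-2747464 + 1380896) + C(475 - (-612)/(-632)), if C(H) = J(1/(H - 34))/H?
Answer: -102351843654/74897 ≈ -1.3666e+6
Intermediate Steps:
C(H) = -1/H
(-2747464 + 1380896) + C(475 - (-612)/(-632)) = (-2747464 + 1380896) - 1/(475 - (-612)/(-632)) = -1366568 - 1/(475 - (-612)*(-1)/632) = -1366568 - 1/(475 - 1*153/158) = -1366568 - 1/(475 - 153/158) = -1366568 - 1/74897/158 = -1366568 - 1*158/74897 = -1366568 - 158/74897 = -102351843654/74897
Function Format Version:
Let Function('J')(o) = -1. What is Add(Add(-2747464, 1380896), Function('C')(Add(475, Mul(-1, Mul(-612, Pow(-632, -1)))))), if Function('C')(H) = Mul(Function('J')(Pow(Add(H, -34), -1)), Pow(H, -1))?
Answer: Rational(-102351843654, 74897) ≈ -1.3666e+6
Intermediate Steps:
Function('C')(H) = Mul(-1, Pow(H, -1))
Add(Add(-2747464, 1380896), Function('C')(Add(475, Mul(-1, Mul(-612, Pow(-632, -1)))))) = Add(Add(-2747464, 1380896), Mul(-1, Pow(Add(475, Mul(-1, Mul(-612, Pow(-632, -1)))), -1))) = Add(-1366568, Mul(-1, Pow(Add(475, Mul(-1, Mul(-612, Rational(-1, 632)))), -1))) = Add(-1366568, Mul(-1, Pow(Add(475, Mul(-1, Rational(153, 158))), -1))) = Add(-1366568, Mul(-1, Pow(Add(475, Rational(-153, 158)), -1))) = Add(-1366568, Mul(-1, Pow(Rational(74897, 158), -1))) = Add(-1366568, Mul(-1, Rational(158, 74897))) = Add(-1366568, Rational(-158, 74897)) = Rational(-102351843654, 74897)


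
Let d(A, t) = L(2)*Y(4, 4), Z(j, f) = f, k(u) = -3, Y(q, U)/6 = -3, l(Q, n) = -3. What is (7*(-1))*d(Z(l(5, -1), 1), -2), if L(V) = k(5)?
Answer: -378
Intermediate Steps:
Y(q, U) = -18 (Y(q, U) = 6*(-3) = -18)
L(V) = -3
d(A, t) = 54 (d(A, t) = -3*(-18) = 54)
(7*(-1))*d(Z(l(5, -1), 1), -2) = (7*(-1))*54 = -7*54 = -378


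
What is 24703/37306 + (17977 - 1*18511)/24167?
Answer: 577075997/901574102 ≈ 0.64008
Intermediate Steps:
24703/37306 + (17977 - 1*18511)/24167 = 24703*(1/37306) + (17977 - 18511)*(1/24167) = 24703/37306 - 534*1/24167 = 24703/37306 - 534/24167 = 577075997/901574102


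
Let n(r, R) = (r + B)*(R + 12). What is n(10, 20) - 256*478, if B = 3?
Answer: -121952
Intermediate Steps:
n(r, R) = (3 + r)*(12 + R) (n(r, R) = (r + 3)*(R + 12) = (3 + r)*(12 + R))
n(10, 20) - 256*478 = (36 + 3*20 + 12*10 + 20*10) - 256*478 = (36 + 60 + 120 + 200) - 122368 = 416 - 122368 = -121952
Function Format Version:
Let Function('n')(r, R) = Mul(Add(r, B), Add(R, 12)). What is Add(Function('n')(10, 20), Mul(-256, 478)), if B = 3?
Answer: -121952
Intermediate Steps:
Function('n')(r, R) = Mul(Add(3, r), Add(12, R)) (Function('n')(r, R) = Mul(Add(r, 3), Add(R, 12)) = Mul(Add(3, r), Add(12, R)))
Add(Function('n')(10, 20), Mul(-256, 478)) = Add(Add(36, Mul(3, 20), Mul(12, 10), Mul(20, 10)), Mul(-256, 478)) = Add(Add(36, 60, 120, 200), -122368) = Add(416, -122368) = -121952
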